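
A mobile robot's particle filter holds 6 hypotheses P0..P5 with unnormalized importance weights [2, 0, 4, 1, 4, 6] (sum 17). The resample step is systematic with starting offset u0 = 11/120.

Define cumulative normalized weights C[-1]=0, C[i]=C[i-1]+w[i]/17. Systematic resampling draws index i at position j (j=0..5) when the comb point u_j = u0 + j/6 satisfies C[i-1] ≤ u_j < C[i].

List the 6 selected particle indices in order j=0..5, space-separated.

0 2 4 4 5 5

C = [2/17, 2/17, 6/17, 7/17, 11/17, 1]
j=0: u_0=11/120 ∈ [0, 2/17) → index 0
j=1: u_1=31/120 ∈ [2/17, 6/17) → index 2
j=2: u_2=17/40 ∈ [7/17, 11/17) → index 4
j=3: u_3=71/120 ∈ [7/17, 11/17) → index 4
j=4: u_4=91/120 ∈ [11/17, 1) → index 5
j=5: u_5=37/40 ∈ [11/17, 1) → index 5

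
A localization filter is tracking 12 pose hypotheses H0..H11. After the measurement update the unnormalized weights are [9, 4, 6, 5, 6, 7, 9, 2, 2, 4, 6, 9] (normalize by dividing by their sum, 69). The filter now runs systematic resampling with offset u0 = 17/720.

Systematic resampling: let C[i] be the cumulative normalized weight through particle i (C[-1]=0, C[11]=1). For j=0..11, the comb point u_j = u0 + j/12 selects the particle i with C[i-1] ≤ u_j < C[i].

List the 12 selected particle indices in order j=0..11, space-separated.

0 0 2 2 4 5 5 6 7 9 10 11

C = [3/23, 13/69, 19/69, 8/23, 10/23, 37/69, 2/3, 16/23, 50/69, 18/23, 20/23, 1]
j=0: u_0=17/720 ∈ [0, 3/23) → index 0
j=1: u_1=77/720 ∈ [0, 3/23) → index 0
j=2: u_2=137/720 ∈ [13/69, 19/69) → index 2
j=3: u_3=197/720 ∈ [13/69, 19/69) → index 2
j=4: u_4=257/720 ∈ [8/23, 10/23) → index 4
j=5: u_5=317/720 ∈ [10/23, 37/69) → index 5
j=6: u_6=377/720 ∈ [10/23, 37/69) → index 5
j=7: u_7=437/720 ∈ [37/69, 2/3) → index 6
j=8: u_8=497/720 ∈ [2/3, 16/23) → index 7
j=9: u_9=557/720 ∈ [50/69, 18/23) → index 9
j=10: u_10=617/720 ∈ [18/23, 20/23) → index 10
j=11: u_11=677/720 ∈ [20/23, 1) → index 11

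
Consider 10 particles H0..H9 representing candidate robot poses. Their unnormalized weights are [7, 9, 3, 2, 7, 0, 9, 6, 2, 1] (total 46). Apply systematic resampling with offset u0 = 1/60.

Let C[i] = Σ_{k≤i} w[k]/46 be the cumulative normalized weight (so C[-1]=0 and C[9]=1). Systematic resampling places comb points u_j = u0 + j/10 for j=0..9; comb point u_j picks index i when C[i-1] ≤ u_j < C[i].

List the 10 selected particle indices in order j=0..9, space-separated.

C = [7/46, 8/23, 19/46, 21/46, 14/23, 14/23, 37/46, 43/46, 45/46, 1]
j=0: u_0=1/60 ∈ [0, 7/46) → index 0
j=1: u_1=7/60 ∈ [0, 7/46) → index 0
j=2: u_2=13/60 ∈ [7/46, 8/23) → index 1
j=3: u_3=19/60 ∈ [7/46, 8/23) → index 1
j=4: u_4=5/12 ∈ [19/46, 21/46) → index 3
j=5: u_5=31/60 ∈ [21/46, 14/23) → index 4
j=6: u_6=37/60 ∈ [14/23, 37/46) → index 6
j=7: u_7=43/60 ∈ [14/23, 37/46) → index 6
j=8: u_8=49/60 ∈ [37/46, 43/46) → index 7
j=9: u_9=11/12 ∈ [37/46, 43/46) → index 7

0 0 1 1 3 4 6 6 7 7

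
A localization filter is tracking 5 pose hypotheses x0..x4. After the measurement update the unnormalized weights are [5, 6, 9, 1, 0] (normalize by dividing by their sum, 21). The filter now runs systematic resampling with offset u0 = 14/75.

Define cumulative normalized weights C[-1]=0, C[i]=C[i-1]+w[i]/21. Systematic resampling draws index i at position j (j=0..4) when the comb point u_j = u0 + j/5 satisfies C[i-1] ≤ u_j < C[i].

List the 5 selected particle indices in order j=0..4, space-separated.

C = [5/21, 11/21, 20/21, 1, 1]
j=0: u_0=14/75 ∈ [0, 5/21) → index 0
j=1: u_1=29/75 ∈ [5/21, 11/21) → index 1
j=2: u_2=44/75 ∈ [11/21, 20/21) → index 2
j=3: u_3=59/75 ∈ [11/21, 20/21) → index 2
j=4: u_4=74/75 ∈ [20/21, 1) → index 3

0 1 2 2 3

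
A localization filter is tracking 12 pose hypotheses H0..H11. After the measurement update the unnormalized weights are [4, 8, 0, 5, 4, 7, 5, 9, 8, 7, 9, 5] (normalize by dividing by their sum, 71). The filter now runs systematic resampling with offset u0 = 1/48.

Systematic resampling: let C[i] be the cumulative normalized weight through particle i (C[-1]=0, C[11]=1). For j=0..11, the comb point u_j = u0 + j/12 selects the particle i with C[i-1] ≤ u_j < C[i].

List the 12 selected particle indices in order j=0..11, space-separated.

0 1 3 4 5 6 7 8 8 9 10 11

C = [4/71, 12/71, 12/71, 17/71, 21/71, 28/71, 33/71, 42/71, 50/71, 57/71, 66/71, 1]
j=0: u_0=1/48 ∈ [0, 4/71) → index 0
j=1: u_1=5/48 ∈ [4/71, 12/71) → index 1
j=2: u_2=3/16 ∈ [12/71, 17/71) → index 3
j=3: u_3=13/48 ∈ [17/71, 21/71) → index 4
j=4: u_4=17/48 ∈ [21/71, 28/71) → index 5
j=5: u_5=7/16 ∈ [28/71, 33/71) → index 6
j=6: u_6=25/48 ∈ [33/71, 42/71) → index 7
j=7: u_7=29/48 ∈ [42/71, 50/71) → index 8
j=8: u_8=11/16 ∈ [42/71, 50/71) → index 8
j=9: u_9=37/48 ∈ [50/71, 57/71) → index 9
j=10: u_10=41/48 ∈ [57/71, 66/71) → index 10
j=11: u_11=15/16 ∈ [66/71, 1) → index 11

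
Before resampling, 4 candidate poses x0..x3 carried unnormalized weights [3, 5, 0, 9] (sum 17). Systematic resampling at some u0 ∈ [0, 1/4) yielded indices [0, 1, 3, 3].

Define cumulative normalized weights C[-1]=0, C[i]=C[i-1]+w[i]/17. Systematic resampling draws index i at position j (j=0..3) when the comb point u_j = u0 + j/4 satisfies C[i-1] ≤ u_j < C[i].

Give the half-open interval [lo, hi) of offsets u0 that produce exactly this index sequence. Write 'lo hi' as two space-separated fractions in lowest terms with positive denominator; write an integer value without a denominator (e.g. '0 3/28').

C = [3/17, 8/17, 8/17, 1]
j=0 picked index 0: u0 ∈ [0, 3/17)
j=1 picked index 1: u0 ∈ [-5/68, 15/68)
j=2 picked index 3: u0 ∈ [-1/34, 1/2)
j=3 picked index 3: u0 ∈ [-19/68, 1/4)
intersection: [0, 3/17)

0 3/17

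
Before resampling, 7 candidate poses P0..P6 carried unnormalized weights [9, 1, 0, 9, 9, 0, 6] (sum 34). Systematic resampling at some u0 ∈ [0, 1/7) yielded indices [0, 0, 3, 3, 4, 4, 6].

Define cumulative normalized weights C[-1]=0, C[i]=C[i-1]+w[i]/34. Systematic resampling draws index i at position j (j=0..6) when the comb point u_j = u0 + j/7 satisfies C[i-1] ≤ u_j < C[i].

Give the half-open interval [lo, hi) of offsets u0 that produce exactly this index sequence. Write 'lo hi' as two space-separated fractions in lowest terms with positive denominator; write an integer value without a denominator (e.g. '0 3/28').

C = [9/34, 5/17, 5/17, 19/34, 14/17, 14/17, 1]
j=0 picked index 0: u0 ∈ [0, 9/34)
j=1 picked index 0: u0 ∈ [-1/7, 29/238)
j=2 picked index 3: u0 ∈ [1/119, 65/238)
j=3 picked index 3: u0 ∈ [-16/119, 31/238)
j=4 picked index 4: u0 ∈ [-3/238, 30/119)
j=5 picked index 4: u0 ∈ [-37/238, 13/119)
j=6 picked index 6: u0 ∈ [-4/119, 1/7)
intersection: [1/119, 13/119)

1/119 13/119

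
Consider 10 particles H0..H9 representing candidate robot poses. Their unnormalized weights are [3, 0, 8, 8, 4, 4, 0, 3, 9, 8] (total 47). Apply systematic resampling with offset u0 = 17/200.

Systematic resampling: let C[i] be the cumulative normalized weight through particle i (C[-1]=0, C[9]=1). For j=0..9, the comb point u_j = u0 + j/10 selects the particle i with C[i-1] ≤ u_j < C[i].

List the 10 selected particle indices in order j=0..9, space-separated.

2 2 3 3 4 7 8 8 9 9

C = [3/47, 3/47, 11/47, 19/47, 23/47, 27/47, 27/47, 30/47, 39/47, 1]
j=0: u_0=17/200 ∈ [3/47, 11/47) → index 2
j=1: u_1=37/200 ∈ [3/47, 11/47) → index 2
j=2: u_2=57/200 ∈ [11/47, 19/47) → index 3
j=3: u_3=77/200 ∈ [11/47, 19/47) → index 3
j=4: u_4=97/200 ∈ [19/47, 23/47) → index 4
j=5: u_5=117/200 ∈ [27/47, 30/47) → index 7
j=6: u_6=137/200 ∈ [30/47, 39/47) → index 8
j=7: u_7=157/200 ∈ [30/47, 39/47) → index 8
j=8: u_8=177/200 ∈ [39/47, 1) → index 9
j=9: u_9=197/200 ∈ [39/47, 1) → index 9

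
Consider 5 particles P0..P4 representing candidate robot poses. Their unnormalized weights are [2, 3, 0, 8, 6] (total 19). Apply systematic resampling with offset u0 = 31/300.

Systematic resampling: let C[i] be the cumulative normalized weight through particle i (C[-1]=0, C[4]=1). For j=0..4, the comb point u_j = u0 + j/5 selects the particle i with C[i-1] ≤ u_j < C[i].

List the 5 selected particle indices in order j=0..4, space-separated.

C = [2/19, 5/19, 5/19, 13/19, 1]
j=0: u_0=31/300 ∈ [0, 2/19) → index 0
j=1: u_1=91/300 ∈ [5/19, 13/19) → index 3
j=2: u_2=151/300 ∈ [5/19, 13/19) → index 3
j=3: u_3=211/300 ∈ [13/19, 1) → index 4
j=4: u_4=271/300 ∈ [13/19, 1) → index 4

0 3 3 4 4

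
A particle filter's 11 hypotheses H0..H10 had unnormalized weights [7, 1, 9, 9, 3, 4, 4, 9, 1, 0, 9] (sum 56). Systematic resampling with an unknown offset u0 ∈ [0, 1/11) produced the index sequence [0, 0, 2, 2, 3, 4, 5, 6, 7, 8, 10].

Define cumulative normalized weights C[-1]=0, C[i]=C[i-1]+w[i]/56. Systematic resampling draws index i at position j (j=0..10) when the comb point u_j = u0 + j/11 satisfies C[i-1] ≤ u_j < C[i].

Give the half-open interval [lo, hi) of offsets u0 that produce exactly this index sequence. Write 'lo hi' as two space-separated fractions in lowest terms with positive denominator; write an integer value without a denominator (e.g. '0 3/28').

C = [1/8, 1/7, 17/56, 13/28, 29/56, 33/56, 37/56, 23/28, 47/56, 47/56, 1]
j=0 picked index 0: u0 ∈ [0, 1/8)
j=1 picked index 0: u0 ∈ [-1/11, 3/88)
j=2 picked index 2: u0 ∈ [-3/77, 75/616)
j=3 picked index 2: u0 ∈ [-10/77, 19/616)
j=4 picked index 3: u0 ∈ [-37/616, 31/308)
j=5 picked index 4: u0 ∈ [3/308, 39/616)
j=6 picked index 5: u0 ∈ [-17/616, 27/616)
j=7 picked index 6: u0 ∈ [-29/616, 15/616)
j=8 picked index 7: u0 ∈ [-41/616, 29/308)
j=9 picked index 8: u0 ∈ [1/308, 13/616)
j=10 picked index 10: u0 ∈ [-43/616, 1/11)
intersection: [3/308, 13/616)

3/308 13/616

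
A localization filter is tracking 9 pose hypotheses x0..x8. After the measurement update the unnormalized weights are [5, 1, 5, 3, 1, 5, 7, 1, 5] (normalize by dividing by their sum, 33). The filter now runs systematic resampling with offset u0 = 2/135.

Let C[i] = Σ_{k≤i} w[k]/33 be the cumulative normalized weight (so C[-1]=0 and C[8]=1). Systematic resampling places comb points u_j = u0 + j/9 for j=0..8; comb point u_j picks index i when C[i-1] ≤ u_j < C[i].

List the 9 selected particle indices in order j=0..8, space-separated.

0 0 2 3 5 5 6 6 8

C = [5/33, 2/11, 1/3, 14/33, 5/11, 20/33, 9/11, 28/33, 1]
j=0: u_0=2/135 ∈ [0, 5/33) → index 0
j=1: u_1=17/135 ∈ [0, 5/33) → index 0
j=2: u_2=32/135 ∈ [2/11, 1/3) → index 2
j=3: u_3=47/135 ∈ [1/3, 14/33) → index 3
j=4: u_4=62/135 ∈ [5/11, 20/33) → index 5
j=5: u_5=77/135 ∈ [5/11, 20/33) → index 5
j=6: u_6=92/135 ∈ [20/33, 9/11) → index 6
j=7: u_7=107/135 ∈ [20/33, 9/11) → index 6
j=8: u_8=122/135 ∈ [28/33, 1) → index 8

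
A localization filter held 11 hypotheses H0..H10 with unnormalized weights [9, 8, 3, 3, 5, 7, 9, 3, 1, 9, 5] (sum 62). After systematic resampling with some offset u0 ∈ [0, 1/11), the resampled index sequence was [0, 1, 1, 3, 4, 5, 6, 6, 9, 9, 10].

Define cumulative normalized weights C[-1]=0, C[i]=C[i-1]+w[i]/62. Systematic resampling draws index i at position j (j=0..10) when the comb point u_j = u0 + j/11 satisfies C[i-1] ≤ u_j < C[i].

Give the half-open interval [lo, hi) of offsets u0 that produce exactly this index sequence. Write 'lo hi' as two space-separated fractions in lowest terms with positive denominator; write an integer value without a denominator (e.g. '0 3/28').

C = [9/62, 17/62, 10/31, 23/62, 14/31, 35/62, 22/31, 47/62, 24/31, 57/62, 1]
j=0 picked index 0: u0 ∈ [0, 9/62)
j=1 picked index 1: u0 ∈ [37/682, 125/682)
j=2 picked index 1: u0 ∈ [-25/682, 63/682)
j=3 picked index 3: u0 ∈ [17/341, 67/682)
j=4 picked index 4: u0 ∈ [5/682, 30/341)
j=5 picked index 5: u0 ∈ [-1/341, 75/682)
j=6 picked index 6: u0 ∈ [13/682, 56/341)
j=7 picked index 6: u0 ∈ [-49/682, 25/341)
j=8 picked index 9: u0 ∈ [16/341, 131/682)
j=9 picked index 9: u0 ∈ [-15/341, 69/682)
j=10 picked index 10: u0 ∈ [7/682, 1/11)
intersection: [37/682, 25/341)

37/682 25/341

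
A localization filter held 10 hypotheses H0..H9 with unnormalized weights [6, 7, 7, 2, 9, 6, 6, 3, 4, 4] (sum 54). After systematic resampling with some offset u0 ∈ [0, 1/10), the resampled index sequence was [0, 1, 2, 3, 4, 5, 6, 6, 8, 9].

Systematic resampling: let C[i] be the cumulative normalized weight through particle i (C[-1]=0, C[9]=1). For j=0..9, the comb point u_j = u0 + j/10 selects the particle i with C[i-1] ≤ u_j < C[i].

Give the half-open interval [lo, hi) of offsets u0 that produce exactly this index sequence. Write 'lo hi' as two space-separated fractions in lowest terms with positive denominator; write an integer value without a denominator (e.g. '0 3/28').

C = [1/9, 13/54, 10/27, 11/27, 31/54, 37/54, 43/54, 23/27, 25/27, 1]
j=0 picked index 0: u0 ∈ [0, 1/9)
j=1 picked index 1: u0 ∈ [1/90, 19/135)
j=2 picked index 2: u0 ∈ [11/270, 23/135)
j=3 picked index 3: u0 ∈ [19/270, 29/270)
j=4 picked index 4: u0 ∈ [1/135, 47/270)
j=5 picked index 5: u0 ∈ [2/27, 5/27)
j=6 picked index 6: u0 ∈ [23/270, 53/270)
j=7 picked index 6: u0 ∈ [-2/135, 13/135)
j=8 picked index 8: u0 ∈ [7/135, 17/135)
j=9 picked index 9: u0 ∈ [7/270, 1/10)
intersection: [23/270, 13/135)

23/270 13/135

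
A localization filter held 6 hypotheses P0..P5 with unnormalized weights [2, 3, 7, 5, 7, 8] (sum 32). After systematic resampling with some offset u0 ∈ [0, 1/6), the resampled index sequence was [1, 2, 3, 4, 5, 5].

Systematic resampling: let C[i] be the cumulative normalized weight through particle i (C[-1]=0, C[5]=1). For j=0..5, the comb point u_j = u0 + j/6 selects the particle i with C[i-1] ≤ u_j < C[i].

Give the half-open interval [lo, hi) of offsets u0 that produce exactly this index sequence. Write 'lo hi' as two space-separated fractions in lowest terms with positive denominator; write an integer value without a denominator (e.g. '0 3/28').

C = [1/16, 5/32, 3/8, 17/32, 3/4, 1]
j=0 picked index 1: u0 ∈ [1/16, 5/32)
j=1 picked index 2: u0 ∈ [-1/96, 5/24)
j=2 picked index 3: u0 ∈ [1/24, 19/96)
j=3 picked index 4: u0 ∈ [1/32, 1/4)
j=4 picked index 5: u0 ∈ [1/12, 1/3)
j=5 picked index 5: u0 ∈ [-1/12, 1/6)
intersection: [1/12, 5/32)

1/12 5/32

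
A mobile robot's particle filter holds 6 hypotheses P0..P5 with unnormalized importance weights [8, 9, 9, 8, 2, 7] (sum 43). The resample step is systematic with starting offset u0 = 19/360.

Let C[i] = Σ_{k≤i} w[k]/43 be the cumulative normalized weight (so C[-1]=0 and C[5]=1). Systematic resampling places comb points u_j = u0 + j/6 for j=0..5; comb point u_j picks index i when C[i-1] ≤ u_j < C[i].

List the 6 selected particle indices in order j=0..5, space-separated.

0 1 1 2 3 5

C = [8/43, 17/43, 26/43, 34/43, 36/43, 1]
j=0: u_0=19/360 ∈ [0, 8/43) → index 0
j=1: u_1=79/360 ∈ [8/43, 17/43) → index 1
j=2: u_2=139/360 ∈ [8/43, 17/43) → index 1
j=3: u_3=199/360 ∈ [17/43, 26/43) → index 2
j=4: u_4=259/360 ∈ [26/43, 34/43) → index 3
j=5: u_5=319/360 ∈ [36/43, 1) → index 5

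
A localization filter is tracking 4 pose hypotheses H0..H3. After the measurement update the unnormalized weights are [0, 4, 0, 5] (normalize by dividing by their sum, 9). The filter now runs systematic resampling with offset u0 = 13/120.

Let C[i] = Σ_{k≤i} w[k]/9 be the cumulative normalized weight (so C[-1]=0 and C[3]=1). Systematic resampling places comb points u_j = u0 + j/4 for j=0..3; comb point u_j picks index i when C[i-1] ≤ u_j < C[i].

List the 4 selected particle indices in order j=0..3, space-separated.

1 1 3 3

C = [0, 4/9, 4/9, 1]
j=0: u_0=13/120 ∈ [0, 4/9) → index 1
j=1: u_1=43/120 ∈ [0, 4/9) → index 1
j=2: u_2=73/120 ∈ [4/9, 1) → index 3
j=3: u_3=103/120 ∈ [4/9, 1) → index 3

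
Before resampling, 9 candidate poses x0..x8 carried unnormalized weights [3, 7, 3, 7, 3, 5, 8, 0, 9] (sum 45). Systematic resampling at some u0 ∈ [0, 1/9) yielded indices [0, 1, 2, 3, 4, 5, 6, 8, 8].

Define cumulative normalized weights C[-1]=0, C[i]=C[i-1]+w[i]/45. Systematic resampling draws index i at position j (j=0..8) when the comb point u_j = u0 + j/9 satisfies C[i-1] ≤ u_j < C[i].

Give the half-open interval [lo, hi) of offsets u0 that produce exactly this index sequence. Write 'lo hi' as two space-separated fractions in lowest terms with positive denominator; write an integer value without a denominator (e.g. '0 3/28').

1/45 1/15

C = [1/15, 2/9, 13/45, 4/9, 23/45, 28/45, 4/5, 4/5, 1]
j=0 picked index 0: u0 ∈ [0, 1/15)
j=1 picked index 1: u0 ∈ [-2/45, 1/9)
j=2 picked index 2: u0 ∈ [0, 1/15)
j=3 picked index 3: u0 ∈ [-2/45, 1/9)
j=4 picked index 4: u0 ∈ [0, 1/15)
j=5 picked index 5: u0 ∈ [-2/45, 1/15)
j=6 picked index 6: u0 ∈ [-2/45, 2/15)
j=7 picked index 8: u0 ∈ [1/45, 2/9)
j=8 picked index 8: u0 ∈ [-4/45, 1/9)
intersection: [1/45, 1/15)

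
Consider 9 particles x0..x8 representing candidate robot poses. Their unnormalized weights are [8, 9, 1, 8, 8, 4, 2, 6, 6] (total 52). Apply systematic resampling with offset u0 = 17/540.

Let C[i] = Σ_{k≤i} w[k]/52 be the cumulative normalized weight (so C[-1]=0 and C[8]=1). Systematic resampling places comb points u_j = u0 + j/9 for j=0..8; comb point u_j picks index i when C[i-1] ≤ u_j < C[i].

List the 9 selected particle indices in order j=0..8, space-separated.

0 0 1 3 3 4 5 7 8

C = [2/13, 17/52, 9/26, 1/2, 17/26, 19/26, 10/13, 23/26, 1]
j=0: u_0=17/540 ∈ [0, 2/13) → index 0
j=1: u_1=77/540 ∈ [0, 2/13) → index 0
j=2: u_2=137/540 ∈ [2/13, 17/52) → index 1
j=3: u_3=197/540 ∈ [9/26, 1/2) → index 3
j=4: u_4=257/540 ∈ [9/26, 1/2) → index 3
j=5: u_5=317/540 ∈ [1/2, 17/26) → index 4
j=6: u_6=377/540 ∈ [17/26, 19/26) → index 5
j=7: u_7=437/540 ∈ [10/13, 23/26) → index 7
j=8: u_8=497/540 ∈ [23/26, 1) → index 8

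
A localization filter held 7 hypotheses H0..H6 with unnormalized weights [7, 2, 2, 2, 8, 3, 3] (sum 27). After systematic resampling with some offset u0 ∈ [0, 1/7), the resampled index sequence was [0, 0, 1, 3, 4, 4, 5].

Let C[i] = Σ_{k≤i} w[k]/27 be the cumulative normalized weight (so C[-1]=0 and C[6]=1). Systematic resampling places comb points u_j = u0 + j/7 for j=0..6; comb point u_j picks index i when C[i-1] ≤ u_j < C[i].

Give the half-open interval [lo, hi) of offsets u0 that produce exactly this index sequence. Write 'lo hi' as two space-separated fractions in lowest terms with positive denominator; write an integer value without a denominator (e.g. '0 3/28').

0 2/63

C = [7/27, 1/3, 11/27, 13/27, 7/9, 8/9, 1]
j=0 picked index 0: u0 ∈ [0, 7/27)
j=1 picked index 0: u0 ∈ [-1/7, 22/189)
j=2 picked index 1: u0 ∈ [-5/189, 1/21)
j=3 picked index 3: u0 ∈ [-4/189, 10/189)
j=4 picked index 4: u0 ∈ [-17/189, 13/63)
j=5 picked index 4: u0 ∈ [-44/189, 4/63)
j=6 picked index 5: u0 ∈ [-5/63, 2/63)
intersection: [0, 2/63)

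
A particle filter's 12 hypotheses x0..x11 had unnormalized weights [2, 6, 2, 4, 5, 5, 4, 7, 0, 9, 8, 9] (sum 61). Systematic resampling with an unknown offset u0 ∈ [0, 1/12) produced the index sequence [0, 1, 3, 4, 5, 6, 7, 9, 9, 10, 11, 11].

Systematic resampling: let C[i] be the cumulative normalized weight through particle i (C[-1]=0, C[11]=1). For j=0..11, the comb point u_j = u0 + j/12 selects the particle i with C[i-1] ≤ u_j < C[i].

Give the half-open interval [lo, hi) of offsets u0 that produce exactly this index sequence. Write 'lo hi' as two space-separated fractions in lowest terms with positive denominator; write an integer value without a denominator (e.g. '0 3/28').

C = [2/61, 8/61, 10/61, 14/61, 19/61, 24/61, 28/61, 35/61, 35/61, 44/61, 52/61, 1]
j=0 picked index 0: u0 ∈ [0, 2/61)
j=1 picked index 1: u0 ∈ [-37/732, 35/732)
j=2 picked index 3: u0 ∈ [-1/366, 23/366)
j=3 picked index 4: u0 ∈ [-5/244, 15/244)
j=4 picked index 5: u0 ∈ [-4/183, 11/183)
j=5 picked index 6: u0 ∈ [-17/732, 31/732)
j=6 picked index 7: u0 ∈ [-5/122, 9/122)
j=7 picked index 9: u0 ∈ [-7/732, 101/732)
j=8 picked index 9: u0 ∈ [-17/183, 10/183)
j=9 picked index 10: u0 ∈ [-7/244, 25/244)
j=10 picked index 11: u0 ∈ [7/366, 1/6)
j=11 picked index 11: u0 ∈ [-47/732, 1/12)
intersection: [7/366, 2/61)

7/366 2/61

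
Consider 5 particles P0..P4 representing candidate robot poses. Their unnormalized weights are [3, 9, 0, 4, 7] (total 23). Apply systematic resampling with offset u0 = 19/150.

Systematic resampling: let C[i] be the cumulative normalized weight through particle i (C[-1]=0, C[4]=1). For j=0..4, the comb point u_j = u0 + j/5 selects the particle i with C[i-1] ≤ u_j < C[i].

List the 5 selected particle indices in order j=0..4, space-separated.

0 1 3 4 4

C = [3/23, 12/23, 12/23, 16/23, 1]
j=0: u_0=19/150 ∈ [0, 3/23) → index 0
j=1: u_1=49/150 ∈ [3/23, 12/23) → index 1
j=2: u_2=79/150 ∈ [12/23, 16/23) → index 3
j=3: u_3=109/150 ∈ [16/23, 1) → index 4
j=4: u_4=139/150 ∈ [16/23, 1) → index 4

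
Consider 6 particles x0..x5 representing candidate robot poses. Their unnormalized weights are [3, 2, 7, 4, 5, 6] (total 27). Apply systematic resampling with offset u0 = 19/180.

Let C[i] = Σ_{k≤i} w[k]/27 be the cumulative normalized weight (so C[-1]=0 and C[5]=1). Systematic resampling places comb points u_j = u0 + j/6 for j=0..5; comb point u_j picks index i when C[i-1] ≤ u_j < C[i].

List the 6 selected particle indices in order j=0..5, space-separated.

C = [1/9, 5/27, 4/9, 16/27, 7/9, 1]
j=0: u_0=19/180 ∈ [0, 1/9) → index 0
j=1: u_1=49/180 ∈ [5/27, 4/9) → index 2
j=2: u_2=79/180 ∈ [5/27, 4/9) → index 2
j=3: u_3=109/180 ∈ [16/27, 7/9) → index 4
j=4: u_4=139/180 ∈ [16/27, 7/9) → index 4
j=5: u_5=169/180 ∈ [7/9, 1) → index 5

0 2 2 4 4 5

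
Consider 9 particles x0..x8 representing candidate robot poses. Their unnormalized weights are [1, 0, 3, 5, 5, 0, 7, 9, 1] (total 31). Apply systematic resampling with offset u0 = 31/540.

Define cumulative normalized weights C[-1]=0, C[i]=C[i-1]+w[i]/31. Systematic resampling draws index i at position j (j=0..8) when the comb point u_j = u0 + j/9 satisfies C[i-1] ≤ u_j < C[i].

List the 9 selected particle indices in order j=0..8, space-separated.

2 3 3 4 6 6 7 7 7

C = [1/31, 1/31, 4/31, 9/31, 14/31, 14/31, 21/31, 30/31, 1]
j=0: u_0=31/540 ∈ [1/31, 4/31) → index 2
j=1: u_1=91/540 ∈ [4/31, 9/31) → index 3
j=2: u_2=151/540 ∈ [4/31, 9/31) → index 3
j=3: u_3=211/540 ∈ [9/31, 14/31) → index 4
j=4: u_4=271/540 ∈ [14/31, 21/31) → index 6
j=5: u_5=331/540 ∈ [14/31, 21/31) → index 6
j=6: u_6=391/540 ∈ [21/31, 30/31) → index 7
j=7: u_7=451/540 ∈ [21/31, 30/31) → index 7
j=8: u_8=511/540 ∈ [21/31, 30/31) → index 7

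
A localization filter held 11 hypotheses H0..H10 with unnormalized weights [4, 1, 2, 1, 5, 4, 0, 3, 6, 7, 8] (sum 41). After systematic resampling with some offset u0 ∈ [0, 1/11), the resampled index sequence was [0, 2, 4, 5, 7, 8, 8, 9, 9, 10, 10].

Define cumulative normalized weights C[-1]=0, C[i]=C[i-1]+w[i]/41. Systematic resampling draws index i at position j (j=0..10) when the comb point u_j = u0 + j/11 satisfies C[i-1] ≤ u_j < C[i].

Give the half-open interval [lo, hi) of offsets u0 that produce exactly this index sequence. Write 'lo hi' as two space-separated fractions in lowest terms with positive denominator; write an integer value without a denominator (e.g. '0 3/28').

C = [4/41, 5/41, 7/41, 8/41, 13/41, 17/41, 17/41, 20/41, 26/41, 33/41, 1]
j=0 picked index 0: u0 ∈ [0, 4/41)
j=1 picked index 2: u0 ∈ [14/451, 36/451)
j=2 picked index 4: u0 ∈ [6/451, 61/451)
j=3 picked index 5: u0 ∈ [20/451, 64/451)
j=4 picked index 7: u0 ∈ [23/451, 56/451)
j=5 picked index 8: u0 ∈ [15/451, 81/451)
j=6 picked index 8: u0 ∈ [-26/451, 40/451)
j=7 picked index 9: u0 ∈ [-1/451, 76/451)
j=8 picked index 9: u0 ∈ [-42/451, 35/451)
j=9 picked index 10: u0 ∈ [-6/451, 2/11)
j=10 picked index 10: u0 ∈ [-47/451, 1/11)
intersection: [23/451, 35/451)

23/451 35/451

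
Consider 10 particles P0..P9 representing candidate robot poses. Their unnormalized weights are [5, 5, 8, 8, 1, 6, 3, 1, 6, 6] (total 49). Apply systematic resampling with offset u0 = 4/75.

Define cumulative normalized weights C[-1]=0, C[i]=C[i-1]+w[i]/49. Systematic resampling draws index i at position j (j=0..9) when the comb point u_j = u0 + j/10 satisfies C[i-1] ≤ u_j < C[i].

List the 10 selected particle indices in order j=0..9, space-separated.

C = [5/49, 10/49, 18/49, 26/49, 27/49, 33/49, 36/49, 37/49, 43/49, 1]
j=0: u_0=4/75 ∈ [0, 5/49) → index 0
j=1: u_1=23/150 ∈ [5/49, 10/49) → index 1
j=2: u_2=19/75 ∈ [10/49, 18/49) → index 2
j=3: u_3=53/150 ∈ [10/49, 18/49) → index 2
j=4: u_4=34/75 ∈ [18/49, 26/49) → index 3
j=5: u_5=83/150 ∈ [27/49, 33/49) → index 5
j=6: u_6=49/75 ∈ [27/49, 33/49) → index 5
j=7: u_7=113/150 ∈ [36/49, 37/49) → index 7
j=8: u_8=64/75 ∈ [37/49, 43/49) → index 8
j=9: u_9=143/150 ∈ [43/49, 1) → index 9

0 1 2 2 3 5 5 7 8 9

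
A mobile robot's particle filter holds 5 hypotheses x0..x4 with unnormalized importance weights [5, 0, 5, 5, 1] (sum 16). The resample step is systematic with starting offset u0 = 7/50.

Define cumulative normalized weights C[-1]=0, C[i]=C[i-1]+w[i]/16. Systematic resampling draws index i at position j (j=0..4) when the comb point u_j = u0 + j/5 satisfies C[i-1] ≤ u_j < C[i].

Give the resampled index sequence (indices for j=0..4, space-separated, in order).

0 2 2 3 4

C = [5/16, 5/16, 5/8, 15/16, 1]
j=0: u_0=7/50 ∈ [0, 5/16) → index 0
j=1: u_1=17/50 ∈ [5/16, 5/8) → index 2
j=2: u_2=27/50 ∈ [5/16, 5/8) → index 2
j=3: u_3=37/50 ∈ [5/8, 15/16) → index 3
j=4: u_4=47/50 ∈ [15/16, 1) → index 4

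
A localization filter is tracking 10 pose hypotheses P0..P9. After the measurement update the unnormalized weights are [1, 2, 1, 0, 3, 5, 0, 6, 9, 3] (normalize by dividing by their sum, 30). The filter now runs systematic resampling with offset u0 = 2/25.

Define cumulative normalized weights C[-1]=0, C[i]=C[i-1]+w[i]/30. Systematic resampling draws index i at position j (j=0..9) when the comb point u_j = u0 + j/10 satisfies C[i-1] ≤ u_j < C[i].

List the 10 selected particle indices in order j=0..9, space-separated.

1 4 5 5 7 7 8 8 8 9

C = [1/30, 1/10, 2/15, 2/15, 7/30, 2/5, 2/5, 3/5, 9/10, 1]
j=0: u_0=2/25 ∈ [1/30, 1/10) → index 1
j=1: u_1=9/50 ∈ [2/15, 7/30) → index 4
j=2: u_2=7/25 ∈ [7/30, 2/5) → index 5
j=3: u_3=19/50 ∈ [7/30, 2/5) → index 5
j=4: u_4=12/25 ∈ [2/5, 3/5) → index 7
j=5: u_5=29/50 ∈ [2/5, 3/5) → index 7
j=6: u_6=17/25 ∈ [3/5, 9/10) → index 8
j=7: u_7=39/50 ∈ [3/5, 9/10) → index 8
j=8: u_8=22/25 ∈ [3/5, 9/10) → index 8
j=9: u_9=49/50 ∈ [9/10, 1) → index 9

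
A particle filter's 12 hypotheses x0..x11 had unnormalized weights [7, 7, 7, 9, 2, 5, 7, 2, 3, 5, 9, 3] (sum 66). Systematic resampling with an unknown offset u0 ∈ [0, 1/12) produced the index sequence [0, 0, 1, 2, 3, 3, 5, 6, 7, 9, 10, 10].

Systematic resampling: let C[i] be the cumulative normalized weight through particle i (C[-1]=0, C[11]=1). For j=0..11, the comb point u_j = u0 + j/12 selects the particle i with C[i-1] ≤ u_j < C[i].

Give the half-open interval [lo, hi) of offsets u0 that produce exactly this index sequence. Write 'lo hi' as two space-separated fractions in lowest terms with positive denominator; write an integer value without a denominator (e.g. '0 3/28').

0 1/44

C = [7/66, 7/33, 7/22, 5/11, 16/33, 37/66, 2/3, 23/33, 49/66, 9/11, 21/22, 1]
j=0 picked index 0: u0 ∈ [0, 7/66)
j=1 picked index 0: u0 ∈ [-1/12, 1/44)
j=2 picked index 1: u0 ∈ [-2/33, 1/22)
j=3 picked index 2: u0 ∈ [-5/132, 3/44)
j=4 picked index 3: u0 ∈ [-1/66, 4/33)
j=5 picked index 3: u0 ∈ [-13/132, 5/132)
j=6 picked index 5: u0 ∈ [-1/66, 2/33)
j=7 picked index 6: u0 ∈ [-1/44, 1/12)
j=8 picked index 7: u0 ∈ [0, 1/33)
j=9 picked index 9: u0 ∈ [-1/132, 3/44)
j=10 picked index 10: u0 ∈ [-1/66, 4/33)
j=11 picked index 10: u0 ∈ [-13/132, 5/132)
intersection: [0, 1/44)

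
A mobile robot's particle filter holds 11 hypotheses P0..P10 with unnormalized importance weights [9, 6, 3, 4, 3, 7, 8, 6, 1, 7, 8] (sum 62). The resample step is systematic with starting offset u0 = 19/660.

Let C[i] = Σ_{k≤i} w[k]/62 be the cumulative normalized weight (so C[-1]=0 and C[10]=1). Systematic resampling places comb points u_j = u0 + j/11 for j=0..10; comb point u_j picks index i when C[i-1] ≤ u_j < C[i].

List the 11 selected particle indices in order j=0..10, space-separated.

0 0 1 3 4 5 6 7 8 9 10

C = [9/62, 15/62, 9/31, 11/31, 25/62, 16/31, 20/31, 23/31, 47/62, 27/31, 1]
j=0: u_0=19/660 ∈ [0, 9/62) → index 0
j=1: u_1=79/660 ∈ [0, 9/62) → index 0
j=2: u_2=139/660 ∈ [9/62, 15/62) → index 1
j=3: u_3=199/660 ∈ [9/31, 11/31) → index 3
j=4: u_4=259/660 ∈ [11/31, 25/62) → index 4
j=5: u_5=29/60 ∈ [25/62, 16/31) → index 5
j=6: u_6=379/660 ∈ [16/31, 20/31) → index 6
j=7: u_7=439/660 ∈ [20/31, 23/31) → index 7
j=8: u_8=499/660 ∈ [23/31, 47/62) → index 8
j=9: u_9=559/660 ∈ [47/62, 27/31) → index 9
j=10: u_10=619/660 ∈ [27/31, 1) → index 10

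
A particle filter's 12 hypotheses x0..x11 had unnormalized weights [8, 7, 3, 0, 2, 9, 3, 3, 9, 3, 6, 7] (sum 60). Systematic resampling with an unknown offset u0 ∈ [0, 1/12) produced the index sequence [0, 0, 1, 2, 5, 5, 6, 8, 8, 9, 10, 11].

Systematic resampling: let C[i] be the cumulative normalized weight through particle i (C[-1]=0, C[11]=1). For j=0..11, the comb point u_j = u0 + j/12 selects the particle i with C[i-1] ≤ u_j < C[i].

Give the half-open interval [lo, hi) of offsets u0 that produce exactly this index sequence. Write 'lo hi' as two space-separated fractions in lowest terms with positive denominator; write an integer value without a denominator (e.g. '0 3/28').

0 1/30

C = [2/15, 1/4, 3/10, 3/10, 1/3, 29/60, 8/15, 7/12, 11/15, 47/60, 53/60, 1]
j=0 picked index 0: u0 ∈ [0, 2/15)
j=1 picked index 0: u0 ∈ [-1/12, 1/20)
j=2 picked index 1: u0 ∈ [-1/30, 1/12)
j=3 picked index 2: u0 ∈ [0, 1/20)
j=4 picked index 5: u0 ∈ [0, 3/20)
j=5 picked index 5: u0 ∈ [-1/12, 1/15)
j=6 picked index 6: u0 ∈ [-1/60, 1/30)
j=7 picked index 8: u0 ∈ [0, 3/20)
j=8 picked index 8: u0 ∈ [-1/12, 1/15)
j=9 picked index 9: u0 ∈ [-1/60, 1/30)
j=10 picked index 10: u0 ∈ [-1/20, 1/20)
j=11 picked index 11: u0 ∈ [-1/30, 1/12)
intersection: [0, 1/30)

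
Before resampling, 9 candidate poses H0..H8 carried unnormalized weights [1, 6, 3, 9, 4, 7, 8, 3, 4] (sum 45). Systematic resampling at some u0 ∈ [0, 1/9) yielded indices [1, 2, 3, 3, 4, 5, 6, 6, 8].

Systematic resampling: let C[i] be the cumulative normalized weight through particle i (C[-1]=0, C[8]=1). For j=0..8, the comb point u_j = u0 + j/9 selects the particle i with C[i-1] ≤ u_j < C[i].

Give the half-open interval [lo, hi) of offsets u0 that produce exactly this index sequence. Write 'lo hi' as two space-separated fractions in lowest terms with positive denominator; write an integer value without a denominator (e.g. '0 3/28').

2/45 1/15

C = [1/45, 7/45, 2/9, 19/45, 23/45, 2/3, 38/45, 41/45, 1]
j=0 picked index 1: u0 ∈ [1/45, 7/45)
j=1 picked index 2: u0 ∈ [2/45, 1/9)
j=2 picked index 3: u0 ∈ [0, 1/5)
j=3 picked index 3: u0 ∈ [-1/9, 4/45)
j=4 picked index 4: u0 ∈ [-1/45, 1/15)
j=5 picked index 5: u0 ∈ [-2/45, 1/9)
j=6 picked index 6: u0 ∈ [0, 8/45)
j=7 picked index 6: u0 ∈ [-1/9, 1/15)
j=8 picked index 8: u0 ∈ [1/45, 1/9)
intersection: [2/45, 1/15)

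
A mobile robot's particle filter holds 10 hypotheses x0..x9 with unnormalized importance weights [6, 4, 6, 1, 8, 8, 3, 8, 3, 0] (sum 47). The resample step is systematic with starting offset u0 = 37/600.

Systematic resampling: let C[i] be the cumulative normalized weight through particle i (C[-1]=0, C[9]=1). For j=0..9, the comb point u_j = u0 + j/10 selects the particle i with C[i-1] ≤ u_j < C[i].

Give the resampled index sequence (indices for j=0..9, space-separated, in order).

0 1 2 3 4 5 5 6 7 8

C = [6/47, 10/47, 16/47, 17/47, 25/47, 33/47, 36/47, 44/47, 1, 1]
j=0: u_0=37/600 ∈ [0, 6/47) → index 0
j=1: u_1=97/600 ∈ [6/47, 10/47) → index 1
j=2: u_2=157/600 ∈ [10/47, 16/47) → index 2
j=3: u_3=217/600 ∈ [16/47, 17/47) → index 3
j=4: u_4=277/600 ∈ [17/47, 25/47) → index 4
j=5: u_5=337/600 ∈ [25/47, 33/47) → index 5
j=6: u_6=397/600 ∈ [25/47, 33/47) → index 5
j=7: u_7=457/600 ∈ [33/47, 36/47) → index 6
j=8: u_8=517/600 ∈ [36/47, 44/47) → index 7
j=9: u_9=577/600 ∈ [44/47, 1) → index 8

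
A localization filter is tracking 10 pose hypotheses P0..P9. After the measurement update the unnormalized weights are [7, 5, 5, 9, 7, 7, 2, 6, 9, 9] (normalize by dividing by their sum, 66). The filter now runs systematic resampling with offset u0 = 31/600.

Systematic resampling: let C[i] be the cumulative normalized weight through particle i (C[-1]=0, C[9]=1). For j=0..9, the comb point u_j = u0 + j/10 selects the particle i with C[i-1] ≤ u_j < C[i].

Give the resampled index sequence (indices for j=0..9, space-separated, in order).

0 1 2 3 4 5 7 8 8 9

C = [7/66, 2/11, 17/66, 13/33, 1/2, 20/33, 7/11, 8/11, 19/22, 1]
j=0: u_0=31/600 ∈ [0, 7/66) → index 0
j=1: u_1=91/600 ∈ [7/66, 2/11) → index 1
j=2: u_2=151/600 ∈ [2/11, 17/66) → index 2
j=3: u_3=211/600 ∈ [17/66, 13/33) → index 3
j=4: u_4=271/600 ∈ [13/33, 1/2) → index 4
j=5: u_5=331/600 ∈ [1/2, 20/33) → index 5
j=6: u_6=391/600 ∈ [7/11, 8/11) → index 7
j=7: u_7=451/600 ∈ [8/11, 19/22) → index 8
j=8: u_8=511/600 ∈ [8/11, 19/22) → index 8
j=9: u_9=571/600 ∈ [19/22, 1) → index 9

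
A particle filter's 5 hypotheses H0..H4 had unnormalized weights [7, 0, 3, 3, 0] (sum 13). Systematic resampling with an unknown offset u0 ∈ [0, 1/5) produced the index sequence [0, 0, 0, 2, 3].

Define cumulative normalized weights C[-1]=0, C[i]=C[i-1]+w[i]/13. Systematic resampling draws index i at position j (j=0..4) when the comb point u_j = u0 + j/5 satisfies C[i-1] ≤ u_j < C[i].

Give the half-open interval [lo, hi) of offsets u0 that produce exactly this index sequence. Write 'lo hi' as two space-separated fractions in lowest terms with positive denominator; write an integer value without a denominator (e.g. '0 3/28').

C = [7/13, 7/13, 10/13, 1, 1]
j=0 picked index 0: u0 ∈ [0, 7/13)
j=1 picked index 0: u0 ∈ [-1/5, 22/65)
j=2 picked index 0: u0 ∈ [-2/5, 9/65)
j=3 picked index 2: u0 ∈ [-4/65, 11/65)
j=4 picked index 3: u0 ∈ [-2/65, 1/5)
intersection: [0, 9/65)

0 9/65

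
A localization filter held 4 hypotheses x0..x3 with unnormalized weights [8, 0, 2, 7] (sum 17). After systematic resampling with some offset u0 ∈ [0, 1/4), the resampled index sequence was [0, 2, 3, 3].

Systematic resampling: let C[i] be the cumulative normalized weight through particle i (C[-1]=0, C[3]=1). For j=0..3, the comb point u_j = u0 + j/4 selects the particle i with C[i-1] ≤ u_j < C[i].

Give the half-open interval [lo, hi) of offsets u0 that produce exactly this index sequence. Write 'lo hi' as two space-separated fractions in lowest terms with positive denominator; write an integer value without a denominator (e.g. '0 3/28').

C = [8/17, 8/17, 10/17, 1]
j=0 picked index 0: u0 ∈ [0, 8/17)
j=1 picked index 2: u0 ∈ [15/68, 23/68)
j=2 picked index 3: u0 ∈ [3/34, 1/2)
j=3 picked index 3: u0 ∈ [-11/68, 1/4)
intersection: [15/68, 1/4)

15/68 1/4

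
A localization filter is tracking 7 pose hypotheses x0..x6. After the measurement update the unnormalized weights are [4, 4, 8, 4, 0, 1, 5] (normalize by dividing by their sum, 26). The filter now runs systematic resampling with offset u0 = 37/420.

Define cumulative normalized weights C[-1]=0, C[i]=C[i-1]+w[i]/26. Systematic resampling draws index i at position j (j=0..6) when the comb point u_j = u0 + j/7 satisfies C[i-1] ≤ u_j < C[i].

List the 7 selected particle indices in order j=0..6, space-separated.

0 1 2 2 3 5 6

C = [2/13, 4/13, 8/13, 10/13, 10/13, 21/26, 1]
j=0: u_0=37/420 ∈ [0, 2/13) → index 0
j=1: u_1=97/420 ∈ [2/13, 4/13) → index 1
j=2: u_2=157/420 ∈ [4/13, 8/13) → index 2
j=3: u_3=31/60 ∈ [4/13, 8/13) → index 2
j=4: u_4=277/420 ∈ [8/13, 10/13) → index 3
j=5: u_5=337/420 ∈ [10/13, 21/26) → index 5
j=6: u_6=397/420 ∈ [21/26, 1) → index 6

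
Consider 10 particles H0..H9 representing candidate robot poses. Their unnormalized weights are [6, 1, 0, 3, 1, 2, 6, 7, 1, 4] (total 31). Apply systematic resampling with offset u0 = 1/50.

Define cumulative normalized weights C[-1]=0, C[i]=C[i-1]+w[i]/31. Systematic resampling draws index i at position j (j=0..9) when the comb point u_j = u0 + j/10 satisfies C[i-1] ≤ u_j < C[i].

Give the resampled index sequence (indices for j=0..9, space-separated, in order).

C = [6/31, 7/31, 7/31, 10/31, 11/31, 13/31, 19/31, 26/31, 27/31, 1]
j=0: u_0=1/50 ∈ [0, 6/31) → index 0
j=1: u_1=3/25 ∈ [0, 6/31) → index 0
j=2: u_2=11/50 ∈ [6/31, 7/31) → index 1
j=3: u_3=8/25 ∈ [7/31, 10/31) → index 3
j=4: u_4=21/50 ∈ [13/31, 19/31) → index 6
j=5: u_5=13/25 ∈ [13/31, 19/31) → index 6
j=6: u_6=31/50 ∈ [19/31, 26/31) → index 7
j=7: u_7=18/25 ∈ [19/31, 26/31) → index 7
j=8: u_8=41/50 ∈ [19/31, 26/31) → index 7
j=9: u_9=23/25 ∈ [27/31, 1) → index 9

0 0 1 3 6 6 7 7 7 9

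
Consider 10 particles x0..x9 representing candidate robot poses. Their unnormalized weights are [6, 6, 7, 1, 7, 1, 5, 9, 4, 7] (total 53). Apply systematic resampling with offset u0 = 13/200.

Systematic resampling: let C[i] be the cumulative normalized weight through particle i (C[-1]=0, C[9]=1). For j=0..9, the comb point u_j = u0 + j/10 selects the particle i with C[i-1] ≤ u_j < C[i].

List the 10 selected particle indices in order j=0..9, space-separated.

C = [6/53, 12/53, 19/53, 20/53, 27/53, 28/53, 33/53, 42/53, 46/53, 1]
j=0: u_0=13/200 ∈ [0, 6/53) → index 0
j=1: u_1=33/200 ∈ [6/53, 12/53) → index 1
j=2: u_2=53/200 ∈ [12/53, 19/53) → index 2
j=3: u_3=73/200 ∈ [19/53, 20/53) → index 3
j=4: u_4=93/200 ∈ [20/53, 27/53) → index 4
j=5: u_5=113/200 ∈ [28/53, 33/53) → index 6
j=6: u_6=133/200 ∈ [33/53, 42/53) → index 7
j=7: u_7=153/200 ∈ [33/53, 42/53) → index 7
j=8: u_8=173/200 ∈ [42/53, 46/53) → index 8
j=9: u_9=193/200 ∈ [46/53, 1) → index 9

0 1 2 3 4 6 7 7 8 9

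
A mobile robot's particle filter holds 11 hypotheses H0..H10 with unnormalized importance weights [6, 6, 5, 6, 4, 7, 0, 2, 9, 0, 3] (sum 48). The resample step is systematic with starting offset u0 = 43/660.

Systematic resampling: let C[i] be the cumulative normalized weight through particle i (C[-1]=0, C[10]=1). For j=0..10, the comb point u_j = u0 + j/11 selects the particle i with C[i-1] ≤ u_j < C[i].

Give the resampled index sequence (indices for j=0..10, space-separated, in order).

C = [1/8, 1/4, 17/48, 23/48, 9/16, 17/24, 17/24, 3/4, 15/16, 15/16, 1]
j=0: u_0=43/660 ∈ [0, 1/8) → index 0
j=1: u_1=103/660 ∈ [1/8, 1/4) → index 1
j=2: u_2=163/660 ∈ [1/8, 1/4) → index 1
j=3: u_3=223/660 ∈ [1/4, 17/48) → index 2
j=4: u_4=283/660 ∈ [17/48, 23/48) → index 3
j=5: u_5=343/660 ∈ [23/48, 9/16) → index 4
j=6: u_6=403/660 ∈ [9/16, 17/24) → index 5
j=7: u_7=463/660 ∈ [9/16, 17/24) → index 5
j=8: u_8=523/660 ∈ [3/4, 15/16) → index 8
j=9: u_9=53/60 ∈ [3/4, 15/16) → index 8
j=10: u_10=643/660 ∈ [15/16, 1) → index 10

0 1 1 2 3 4 5 5 8 8 10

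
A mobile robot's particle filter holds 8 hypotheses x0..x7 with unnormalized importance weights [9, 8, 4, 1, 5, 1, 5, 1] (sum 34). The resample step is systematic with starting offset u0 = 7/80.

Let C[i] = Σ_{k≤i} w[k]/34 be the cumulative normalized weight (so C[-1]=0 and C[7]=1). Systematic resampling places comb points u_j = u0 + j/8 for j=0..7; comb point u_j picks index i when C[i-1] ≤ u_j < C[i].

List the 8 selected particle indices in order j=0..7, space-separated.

C = [9/34, 1/2, 21/34, 11/17, 27/34, 14/17, 33/34, 1]
j=0: u_0=7/80 ∈ [0, 9/34) → index 0
j=1: u_1=17/80 ∈ [0, 9/34) → index 0
j=2: u_2=27/80 ∈ [9/34, 1/2) → index 1
j=3: u_3=37/80 ∈ [9/34, 1/2) → index 1
j=4: u_4=47/80 ∈ [1/2, 21/34) → index 2
j=5: u_5=57/80 ∈ [11/17, 27/34) → index 4
j=6: u_6=67/80 ∈ [14/17, 33/34) → index 6
j=7: u_7=77/80 ∈ [14/17, 33/34) → index 6

0 0 1 1 2 4 6 6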